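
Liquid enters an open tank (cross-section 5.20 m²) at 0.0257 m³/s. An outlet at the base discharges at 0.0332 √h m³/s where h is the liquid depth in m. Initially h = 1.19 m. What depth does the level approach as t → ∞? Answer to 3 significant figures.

0.599 m

A dh/dt = Q_in − 0.0332 √h. Steady state requires inflow = outflow:
Q_in = 0.0332 √h_ss ⇒ √h_ss = 0.0257/0.0332 = 0.77410.
h_ss = 0.77410² = 0.59923 m. (Since h₀ = 1.19 m > h_ss, the level will fall toward this value.)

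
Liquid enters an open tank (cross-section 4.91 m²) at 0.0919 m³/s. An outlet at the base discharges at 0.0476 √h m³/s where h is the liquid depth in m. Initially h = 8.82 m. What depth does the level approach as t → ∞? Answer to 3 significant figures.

Unsteady balance on liquid volume: A dh/dt = Q_in − 0.0476 √h. At steady state dh/dt = 0:
Q_in = 0.0476 √h_ss ⇒ √h_ss = 0.0919/0.0476 = 1.9307.
h_ss = 1.9307² = 3.7275 m. (Since h₀ = 8.82 m > h_ss, the level will fall toward this value.)

3.73 m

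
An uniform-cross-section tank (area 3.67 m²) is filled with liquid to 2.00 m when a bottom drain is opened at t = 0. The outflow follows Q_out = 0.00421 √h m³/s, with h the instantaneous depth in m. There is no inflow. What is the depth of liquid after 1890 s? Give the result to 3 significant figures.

0.109 m

A dh/dt = −Q_out = −0.00421 √h.
∫ h^(−1/2) dh = −(0.00421/A) ∫ dt, giving 2√h = 2√h₀ − (0.00421/A) t.
√h = √2.00 − 0.00421·1890/(2·3.67) = 1.4142 − 1.0840 = 0.33017.
h = 0.33017² = 0.10901 m.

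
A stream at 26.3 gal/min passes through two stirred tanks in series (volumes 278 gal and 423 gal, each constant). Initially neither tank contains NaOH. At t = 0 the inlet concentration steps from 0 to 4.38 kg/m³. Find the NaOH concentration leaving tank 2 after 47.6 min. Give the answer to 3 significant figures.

3.81 kg/m³

Time constants: τᵢ = Vᵢ/Q for each well-mixed tank.
τ₁ = 278/26.3 = 10.570 min; τ₂ = 423/26.3 = 16.084 min.
Tank 1: C₁ = C_in(1 − e^(−t/τ₁)). Tank 2 (τ₁ ≠ τ₂): C₂ = C_in[1 − (τ₁ e^(−t/τ₁) − τ₂ e^(−t/τ₂))/(τ₁ − τ₂)].
At t = 47.6: e^(−t/τ₁) = 0.011074, e^(−t/τ₂) = 0.051843.
C₂ = 4.38·[1 − (10.570·0.011074 − 16.084·0.051843)/(-5.5133)] = 4.38·0.86999 = 3.8106 kg/m³.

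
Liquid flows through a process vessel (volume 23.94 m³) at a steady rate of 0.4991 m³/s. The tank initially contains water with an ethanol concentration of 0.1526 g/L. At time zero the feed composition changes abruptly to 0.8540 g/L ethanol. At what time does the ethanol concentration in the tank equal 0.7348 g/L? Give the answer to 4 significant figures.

Species balance: V dC/dt = Q(C_in − C) ⇒ τ = V/Q = 47.9663 s.
C(t) = C_in + (C₀ − C_in) e^(−t/τ). Set C = 0.7348 and solve for t:
e^(−t/τ) = (C − C_in)/(C₀ − C_in) = (0.7348 − 0.8540)/(0.1526 − 0.8540) = 0.169946
t = −τ ln(…) = 47.9663 × 1.77228 = 85.0096 s.

85.01 s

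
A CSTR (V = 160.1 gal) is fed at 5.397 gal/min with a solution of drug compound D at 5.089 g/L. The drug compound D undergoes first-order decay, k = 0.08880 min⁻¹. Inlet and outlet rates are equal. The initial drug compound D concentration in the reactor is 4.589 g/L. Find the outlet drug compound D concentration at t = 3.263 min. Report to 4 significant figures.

V dC/dt = Q(C_in − C) − k V C.
This is linear with rate a = Q/V + k = 0.122510 min⁻¹.
C_ss = Q C_in/(Q + kV) = 1.40030 g/L; C(t) = C_ss + (C₀ − C_ss) e^(−a t).
C(3.263) = 1.40030 + (3.18870)·e^(−0.122510·3.263) = 1.40030 + (3.18870)·0.670487 = 3.53828 g/L.

3.538 g/L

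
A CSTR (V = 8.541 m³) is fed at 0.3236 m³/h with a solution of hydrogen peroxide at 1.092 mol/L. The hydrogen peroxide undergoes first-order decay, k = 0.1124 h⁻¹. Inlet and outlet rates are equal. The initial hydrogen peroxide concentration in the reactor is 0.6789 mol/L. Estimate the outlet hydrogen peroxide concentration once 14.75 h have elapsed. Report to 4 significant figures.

V dC/dt = Q(C_in − C) − k V C.
dC/dt = (Q/V) C_in − (Q/V + k) C; effective rate a = Q/V + k = 0.0378878 + 0.1124 = 0.150288 h⁻¹.
C_ss = Q C_in/(Q + kV) = 0.275295 mol/L; C(t) = C_ss + (C₀ − C_ss) e^(−a t).
C(14.75) = 0.275295 + (0.403605)·e^(−0.150288·14.75) = 0.275295 + (0.403605)·0.108963 = 0.319273 mol/L.

0.3193 mol/L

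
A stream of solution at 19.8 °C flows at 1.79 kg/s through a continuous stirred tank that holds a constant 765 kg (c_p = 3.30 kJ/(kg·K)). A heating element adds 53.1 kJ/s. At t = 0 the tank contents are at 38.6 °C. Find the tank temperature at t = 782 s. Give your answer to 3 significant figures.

30.4 °C

M c_p dT/dt = ṁ c_p (T_in − T) + Q̇.
Rearrange: dT/dt = (T_ss − T)/τ with τ = M/ṁ = 427.37 s and T_ss = T_in + Q̇/(ṁ c_p) = 28.789 °C.
This is linear first-order; T(t) = T_ss + (T₀ − T_ss) e^(−t/τ).
T(782) = 28.789 + (9.8107)·e^(−782/427.37) = 28.789 + (9.8107)·0.16045 = 30.363 °C.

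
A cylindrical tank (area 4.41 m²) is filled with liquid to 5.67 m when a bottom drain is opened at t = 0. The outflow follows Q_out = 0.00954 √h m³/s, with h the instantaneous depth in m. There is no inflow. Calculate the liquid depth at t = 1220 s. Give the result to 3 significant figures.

1.13 m

A dh/dt = −Q_out = −0.00954 √h.
Separate and integrate: 2(√h − √h₀) = −(0.00954/A) t.
√h = √5.67 − 0.00954·1220/(2·4.41) = 2.3812 − 1.3196 = 1.0616.
h = 1.0616² = 1.1270 m.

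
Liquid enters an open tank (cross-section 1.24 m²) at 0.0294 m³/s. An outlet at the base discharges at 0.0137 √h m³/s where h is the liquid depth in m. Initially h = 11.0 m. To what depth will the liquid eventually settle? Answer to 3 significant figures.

4.61 m

Mass balance (ρ constant): A dh/dt = Q_in − 0.0137 √h. At steady state dh/dt = 0:
Q_in = 0.0137 √h_ss ⇒ √h_ss = 0.0294/0.0137 = 2.1460.
h_ss = 2.1460² = 4.6053 m. (Since h₀ = 11.0 m > h_ss, the level will fall toward this value.)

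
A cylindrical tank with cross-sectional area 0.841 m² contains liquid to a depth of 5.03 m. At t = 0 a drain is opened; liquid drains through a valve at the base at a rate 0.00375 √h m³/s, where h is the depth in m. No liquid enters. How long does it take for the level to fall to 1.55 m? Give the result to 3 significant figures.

A dh/dt = −Q_out = −0.00375 √h.
∫ h^(−1/2) dh = −(0.00375/A) ∫ dt, giving 2√h = 2√h₀ − (0.00375/A) t.
t = 2A(√h₀ − √h)/0.00375 = 2·0.841·(√5.03 − √1.55)/0.00375
  = 1.6820 × (2.2428 − 1.2450) / 0.00375 = 447.54 s.

448 s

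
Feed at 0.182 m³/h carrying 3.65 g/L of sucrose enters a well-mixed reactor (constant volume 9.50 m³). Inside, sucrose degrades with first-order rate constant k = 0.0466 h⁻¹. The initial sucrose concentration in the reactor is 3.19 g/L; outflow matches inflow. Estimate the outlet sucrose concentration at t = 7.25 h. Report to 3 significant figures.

Accumulation = in − out − consumed: V dC/dt = Q C_in − Q C − k V C.
dC/dt = (Q/V) C_in − (Q/V + k) C; effective rate a = Q/V + k = 0.019158 + 0.0466 = 0.065758 h⁻¹.
C_ss = Q C_in/(Q + kV) = 1.0634 g/L; C(t) = C_ss + (C₀ − C_ss) e^(−a t).
C(7.25) = 1.0634 + (2.1266)·e^(−0.065758·7.25) = 1.0634 + (2.1266)·0.62080 = 2.3836 g/L.

2.38 g/L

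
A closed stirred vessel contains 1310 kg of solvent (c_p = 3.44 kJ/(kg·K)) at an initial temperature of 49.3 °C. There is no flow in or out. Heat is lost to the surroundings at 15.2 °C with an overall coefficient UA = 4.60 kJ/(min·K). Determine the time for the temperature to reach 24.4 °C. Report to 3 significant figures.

1280 min

Unsteady energy balance on the tank contents: M c_p dT/dt = −UA(T − T_amb).
τ = M c_p/UA = 979.65 min; T_ss = T_amb = 15.200 °C.
T(t) = T_ss + (T₀ − T_ss)e^(−t/τ); set T = 24.4:
t = −τ ln[(T − T_ss)/(T₀ − T_ss)] = −979.65 · ln(0.26979) = 1283.4 min.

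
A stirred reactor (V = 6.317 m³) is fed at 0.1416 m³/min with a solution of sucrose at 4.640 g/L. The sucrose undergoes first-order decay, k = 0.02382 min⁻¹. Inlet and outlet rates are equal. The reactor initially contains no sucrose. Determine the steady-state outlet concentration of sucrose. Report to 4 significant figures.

V dC/dt = Q(C_in − C) − k V C.
Steady state (dC/dt = 0): C_ss = Q C_in/(Q + kV) = C_in/(1 + kV/Q).
C_ss = 0.1416·4.640/(0.1416 + 0.02382·6.317) = 0.657024/0.292071 = 2.24954 g/L.

2.250 g/L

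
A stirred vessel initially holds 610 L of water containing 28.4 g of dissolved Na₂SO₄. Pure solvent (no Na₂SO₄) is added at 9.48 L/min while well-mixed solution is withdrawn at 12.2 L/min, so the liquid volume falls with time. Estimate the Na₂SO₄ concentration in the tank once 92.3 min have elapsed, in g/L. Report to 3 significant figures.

Total volume: dV/dt = Q_in − Q_out = -2.7200 L/min, so V(t) = 610 − 2.7200 t and V(92.3) = 358.94 L.
No Na₂SO₄ enters, so dm/dt = −Q_out · (m/V).
Separate: dm/m = −Q_out dt/V(t) ⇒ ln(m/m₀) = −(Q_out/(Q_in−Q_out)) ln(V/V₀).
m = m₀ (V₀/V)^(Q_out/(Q_in−Q_out)) = 28.4 × (610/358.94)^(-4.4853) = 2.6323 g.
C = m/V = 2.6323/358.94 = 0.0073336 g/L.

0.00733 g/L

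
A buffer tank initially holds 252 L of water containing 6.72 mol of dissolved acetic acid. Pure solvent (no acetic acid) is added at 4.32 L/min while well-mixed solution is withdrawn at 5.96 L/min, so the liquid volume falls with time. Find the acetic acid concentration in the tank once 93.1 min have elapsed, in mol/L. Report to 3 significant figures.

Let m(t) be the amount of acetic acid. Volume: V(t) = V₀ + (Q_in − Q_out) t = 252 − 1.6400 t; V(93.1) = 99.316 L.
Solute balance: dm/dt = 0 − Q_out C = −Q_out m/V(t).
dm/m = −Q_out dt/(V₀ − 1.6400 t); integrating gives ln(m/m₀) = −(Q_out/(Q_in−Q_out)) ln(V/V₀).
m = m₀ (V₀/V)^(Q_out/(Q_in−Q_out)) = 6.72 × (252/99.316)^(-3.6341) = 0.22792 mol.
C = m/V = 0.22792/99.316 = 0.0022949 mol/L.

0.00229 mol/L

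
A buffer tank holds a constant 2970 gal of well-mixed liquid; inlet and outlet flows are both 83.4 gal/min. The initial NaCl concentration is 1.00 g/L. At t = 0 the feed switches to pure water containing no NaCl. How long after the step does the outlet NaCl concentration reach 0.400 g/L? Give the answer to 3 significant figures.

32.6 min

Species balance: V dC/dt = Q(C_in − C) ⇒ τ = V/Q = 35.612 min.
C(t) = C_in + (C₀ − C_in) e^(−t/τ). Set C = 0.400 and solve for t:
e^(−t/τ) = (C − C_in)/(C₀ − C_in) = (0.400 − 0)/(1.00 − 0) = 0.40000
t = −τ ln(…) = 35.612 × 0.91629 = 32.630 min.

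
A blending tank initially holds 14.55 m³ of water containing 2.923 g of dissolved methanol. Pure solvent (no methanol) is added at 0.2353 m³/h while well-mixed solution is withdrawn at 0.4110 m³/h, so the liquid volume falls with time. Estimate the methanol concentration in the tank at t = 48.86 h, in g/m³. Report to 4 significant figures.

0.06087 g/m³

Let m(t) be the amount of methanol. Volume: V(t) = V₀ + (Q_in − Q_out) t = 14.55 − 0.175700 t; V(48.86) = 5.96530 m³.
Solute balance: dm/dt = 0 − Q_out C = −Q_out m/V(t).
Separate: dm/m = −Q_out dt/V(t) ⇒ ln(m/m₀) = −(Q_out/(Q_in−Q_out)) ln(V/V₀).
m = m₀ (V₀/V)^(Q_out/(Q_in−Q_out)) = 2.923 × (14.55/5.96530)^(-2.33921) = 0.363089 g.
C = m/V = 0.363089/5.96530 = 0.0608668 g/m³.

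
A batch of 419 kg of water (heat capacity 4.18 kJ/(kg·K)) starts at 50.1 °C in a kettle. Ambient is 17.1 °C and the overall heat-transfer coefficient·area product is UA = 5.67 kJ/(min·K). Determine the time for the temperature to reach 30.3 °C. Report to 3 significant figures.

Lumped-capacitance energy balance: M c_p dT/dt = UA(T_amb − T).
τ = M c_p/UA = 308.89 min; T_ss = T_amb = 17.100 °C.
T(t) = T_ss + (T₀ − T_ss)e^(−t/τ); set T = 30.3:
t = −τ ln[(T − T_ss)/(T₀ − T_ss)] = −308.89 · ln(0.40000) = 283.04 min.

283 min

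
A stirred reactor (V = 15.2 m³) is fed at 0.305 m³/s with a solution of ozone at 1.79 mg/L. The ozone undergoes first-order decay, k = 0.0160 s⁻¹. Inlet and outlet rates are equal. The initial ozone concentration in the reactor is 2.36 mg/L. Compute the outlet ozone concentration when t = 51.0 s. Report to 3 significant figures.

V dC/dt = Q(C_in − C) − k V C.
dC/dt = (Q/V) C_in − (Q/V + k) C; effective rate a = Q/V + k = 0.020066 + 0.0160 = 0.036066 s⁻¹.
C_ss = Q C_in/(Q + kV) = 0.99590 mg/L; C(t) = C_ss + (C₀ − C_ss) e^(−a t).
C(51.0) = 0.99590 + (1.3641)·e^(−0.036066·51.0) = 0.99590 + (1.3641)·0.15892 = 1.2127 mg/L.

1.21 mg/L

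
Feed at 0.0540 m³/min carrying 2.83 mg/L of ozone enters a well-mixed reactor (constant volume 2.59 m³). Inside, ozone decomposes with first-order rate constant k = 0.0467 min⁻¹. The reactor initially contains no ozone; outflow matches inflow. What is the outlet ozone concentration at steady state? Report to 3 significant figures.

V dC/dt = Q(C_in − C) − k V C.
Steady state (dC/dt = 0): C_ss = Q C_in/(Q + kV) = C_in/(1 + kV/Q).
C_ss = 0.0540·2.83/(0.0540 + 0.0467·2.59) = 0.15282/0.17495 = 0.87349 mg/L.

0.873 mg/L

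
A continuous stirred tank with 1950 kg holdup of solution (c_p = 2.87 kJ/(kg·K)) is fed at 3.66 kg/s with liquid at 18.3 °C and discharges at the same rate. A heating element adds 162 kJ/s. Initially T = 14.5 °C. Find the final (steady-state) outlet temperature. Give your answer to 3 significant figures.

33.7 °C

Energy balance: M c_p dT/dt = ṁ c_p (T_in − T) + 162.
At steady state dT/dt = 0 ⇒ T_ss = T_in + Q̇/(ṁ c_p) = 18.3 + 162/(3.66·2.87) = 33.722 °C.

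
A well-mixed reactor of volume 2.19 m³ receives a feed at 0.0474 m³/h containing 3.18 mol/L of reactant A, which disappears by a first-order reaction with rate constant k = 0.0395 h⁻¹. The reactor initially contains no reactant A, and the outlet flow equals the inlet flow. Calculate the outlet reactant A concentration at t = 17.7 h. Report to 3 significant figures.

Accumulation = in − out − consumed: V dC/dt = Q C_in − Q C − k V C.
This is linear with rate a = Q/V + k = 0.061144 h⁻¹.
C_ss = Q C_in/(Q + kV) = 1.1257 mol/L; C(t) = C_ss + (C₀ − C_ss) e^(−a t).
C(17.7) = 1.1257 + (-1.1257)·e^(−0.061144·17.7) = 1.1257 + (-1.1257)·0.33883 = 0.74425 mol/L.

0.744 mol/L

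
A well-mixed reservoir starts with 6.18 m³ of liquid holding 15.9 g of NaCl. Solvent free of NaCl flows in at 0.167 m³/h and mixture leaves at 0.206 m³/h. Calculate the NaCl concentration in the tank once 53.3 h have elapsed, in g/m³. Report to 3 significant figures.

0.445 g/m³

Let m(t) be the amount of NaCl. Volume: V(t) = V₀ + (Q_in − Q_out) t = 6.18 − 0.039000 t; V(53.3) = 4.1013 m³.
No NaCl enters, so dm/dt = −Q_out · (m/V).
dm/m = −Q_out dt/(V₀ − 0.039000 t); integrating gives ln(m/m₀) = −(Q_out/(Q_in−Q_out)) ln(V/V₀).
m = m₀ (V₀/V)^(Q_out/(Q_in−Q_out)) = 15.9 × (6.18/4.1013)^(-5.2821) = 1.8232 g.
C = m/V = 1.8232/4.1013 = 0.44455 g/m³.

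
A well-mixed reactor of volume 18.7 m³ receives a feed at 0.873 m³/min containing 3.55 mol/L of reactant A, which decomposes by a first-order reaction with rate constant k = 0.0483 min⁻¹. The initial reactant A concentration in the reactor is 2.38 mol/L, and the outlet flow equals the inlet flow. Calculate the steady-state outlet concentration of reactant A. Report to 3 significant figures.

1.74 mol/L

Accumulation = in − out − consumed: V dC/dt = Q C_in − Q C − k V C.
At steady state: 0 = Q C_in − (Q + kV) C_ss, so C_ss = Q C_in/(Q + kV).
C_ss = 0.873·3.55/(0.873 + 0.0483·18.7) = 3.0991/1.7762 = 1.7448 mol/L.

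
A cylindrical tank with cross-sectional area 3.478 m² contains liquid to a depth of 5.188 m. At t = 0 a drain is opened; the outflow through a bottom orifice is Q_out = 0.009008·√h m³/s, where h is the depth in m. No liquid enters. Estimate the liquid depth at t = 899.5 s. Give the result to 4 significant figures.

1.238 m

A dh/dt = −Q_out = −0.009008 √h.
Separate and integrate: 2(√h − √h₀) = −(0.009008/A) t.
√h = √5.188 − 0.009008·899.5/(2·3.478) = 2.27772 − 1.16485 = 1.11287.
h = 1.11287² = 1.23848 m.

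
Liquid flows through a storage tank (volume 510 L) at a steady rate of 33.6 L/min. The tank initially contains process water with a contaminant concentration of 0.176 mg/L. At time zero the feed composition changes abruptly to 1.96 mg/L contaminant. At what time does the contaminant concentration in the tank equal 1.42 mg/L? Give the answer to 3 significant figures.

18.1 min

Accumulation = in − out for the solute gives V dC/dt = Q(C_in − C), so τ = V/Q = 15.179 min.
C(t) = C_in + (C₀ − C_in) e^(−t/τ). Set C = 1.42 and solve for t:
e^(−t/τ) = (C − C_in)/(C₀ − C_in) = (1.42 − 1.96)/(0.176 − 1.96) = 0.30269
t = −τ ln(…) = 15.179 × 1.1950 = 18.139 min.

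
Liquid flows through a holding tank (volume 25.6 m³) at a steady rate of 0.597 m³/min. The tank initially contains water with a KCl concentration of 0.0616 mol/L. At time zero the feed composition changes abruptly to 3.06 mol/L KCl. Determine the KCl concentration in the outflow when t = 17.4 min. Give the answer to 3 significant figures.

1.06 mol/L

Transient balance on the dissolved component: V dC/dt = Q(C_in − C).
So dC/dt = (C_in − C)/τ with τ = V/Q = 25.6/0.597 = 42.881 min.
Solution: C(t) = C_in + (C₀ − C_in) e^(−t/τ).
C(17.4) = 3.06 + (0.0616 − 3.06)·e^(−17.4/42.881) = 3.06 + (-2.9984)·0.66646 = 1.0617 mol/L.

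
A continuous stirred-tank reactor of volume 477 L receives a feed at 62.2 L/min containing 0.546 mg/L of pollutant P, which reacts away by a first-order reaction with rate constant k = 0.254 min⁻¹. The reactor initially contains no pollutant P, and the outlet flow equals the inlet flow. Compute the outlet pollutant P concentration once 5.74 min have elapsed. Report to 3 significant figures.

Accumulation = in − out − consumed: V dC/dt = Q C_in − Q C − k V C.
dC/dt = (Q/V) C_in − (Q/V + k) C; effective rate a = Q/V + k = 0.13040 + 0.254 = 0.38440 min⁻¹.
C_ss = Q C_in/(Q + kV) = 0.18522 mg/L; C(t) = C_ss + (C₀ − C_ss) e^(−a t).
C(5.74) = 0.18522 + (-0.18522)·e^(−0.38440·5.74) = 0.18522 + (-0.18522)·0.11009 = 0.16483 mg/L.

0.165 mg/L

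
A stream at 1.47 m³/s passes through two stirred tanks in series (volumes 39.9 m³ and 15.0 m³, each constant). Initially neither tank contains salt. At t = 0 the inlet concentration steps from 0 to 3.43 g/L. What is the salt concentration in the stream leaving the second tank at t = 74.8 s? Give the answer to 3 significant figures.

3.08 g/L

Time constants: τᵢ = Vᵢ/Q for each well-mixed tank.
τ₁ = 39.9/1.47 = 27.143 s; τ₂ = 15.0/1.47 = 10.204 s.
Tank 1: C₁ = C_in(1 − e^(−t/τ₁)). Tank 2 (τ₁ ≠ τ₂): C₂ = C_in[1 − (τ₁ e^(−t/τ₁) − τ₂ e^(−t/τ₂))/(τ₁ − τ₂)].
At t = 74.8: e^(−t/τ₁) = 0.063559, e^(−t/τ₂) = 0.00065531.
C₂ = 3.43·[1 − (27.143·0.063559 − 10.204·0.00065531)/(16.939)] = 3.43·0.89855 = 3.0820 g/L.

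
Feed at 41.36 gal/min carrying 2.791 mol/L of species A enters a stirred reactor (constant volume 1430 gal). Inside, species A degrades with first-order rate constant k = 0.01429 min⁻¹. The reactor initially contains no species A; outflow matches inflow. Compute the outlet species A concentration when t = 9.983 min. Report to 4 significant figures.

0.6546 mol/L

V dC/dt = Q(C_in − C) − k V C.
This is linear with rate a = Q/V + k = 0.0432131 min⁻¹.
C_ss = Q C_in/(Q + kV) = 1.86805 mol/L; C(t) = C_ss + (C₀ − C_ss) e^(−a t).
C(9.983) = 1.86805 + (-1.86805)·e^(−0.0432131·9.983) = 1.86805 + (-1.86805)·0.649602 = 0.654563 mol/L.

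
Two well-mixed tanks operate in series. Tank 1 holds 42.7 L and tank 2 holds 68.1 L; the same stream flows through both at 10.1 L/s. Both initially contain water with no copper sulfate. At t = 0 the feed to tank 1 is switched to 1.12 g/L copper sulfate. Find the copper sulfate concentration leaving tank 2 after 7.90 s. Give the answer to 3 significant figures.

0.480 g/L

Each tank obeys Vᵢ dCᵢ/dt = Q(Cᵢ₋₁ − Cᵢ), so τᵢ = Vᵢ/Q.
τ₁ = 42.7/10.1 = 4.2277 s; τ₂ = 68.1/10.1 = 6.7426 s.
Solving the cascade with C₁(0)=C₂(0)=0 gives C₂(t) = C_in[1 − (τ₁ e^(−t/τ₁) − τ₂ e^(−t/τ₂))/(τ₁ − τ₂)].
At t = 7.90: e^(−t/τ₁) = 0.15434, e^(−t/τ₂) = 0.30985.
C₂ = 1.12·[1 − (4.2277·0.15434 − 6.7426·0.30985)/(-2.5149)] = 1.12·0.42871 = 0.48016 g/L.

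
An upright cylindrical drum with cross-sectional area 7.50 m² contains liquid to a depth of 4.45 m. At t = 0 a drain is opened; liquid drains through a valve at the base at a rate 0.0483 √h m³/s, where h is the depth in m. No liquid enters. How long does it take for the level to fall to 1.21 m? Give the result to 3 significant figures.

314 s

A dh/dt = −Q_out = −0.0483 √h.
This is separable: 2 d(√h)/dt = −0.0483/A, so √h = √h₀ − (0.0483/(2A)) t.
t = 2A(√h₀ − √h)/0.0483 = 2·7.50·(√4.45 − √1.21)/0.0483
  = 15.000 × (2.1095 − 1.1000) / 0.0483 = 313.51 s.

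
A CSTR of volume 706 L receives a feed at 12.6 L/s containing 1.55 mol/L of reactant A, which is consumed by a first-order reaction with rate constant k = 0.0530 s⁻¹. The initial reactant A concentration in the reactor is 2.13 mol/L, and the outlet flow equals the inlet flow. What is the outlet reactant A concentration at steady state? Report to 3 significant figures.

Accumulation = in − out − consumed: V dC/dt = Q C_in − Q C − k V C.
Steady state (dC/dt = 0): C_ss = Q C_in/(Q + kV) = C_in/(1 + kV/Q).
C_ss = 12.6·1.55/(12.6 + 0.0530·706) = 19.530/50.018 = 0.39046 mol/L.

0.390 mol/L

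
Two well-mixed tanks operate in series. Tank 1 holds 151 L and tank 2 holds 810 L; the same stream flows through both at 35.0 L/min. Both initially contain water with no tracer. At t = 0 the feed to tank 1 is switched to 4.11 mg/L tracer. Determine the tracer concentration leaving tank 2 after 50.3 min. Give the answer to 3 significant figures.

Time constants: τᵢ = Vᵢ/Q for each well-mixed tank.
τ₁ = 151/35.0 = 4.3143 min; τ₂ = 810/35.0 = 23.143 min.
Tank 1: C₁ = C_in(1 − e^(−t/τ₁)). Tank 2 (τ₁ ≠ τ₂): C₂ = C_in[1 − (τ₁ e^(−t/τ₁) − τ₂ e^(−t/τ₂))/(τ₁ − τ₂)].
At t = 50.3: e^(−t/τ₁) = 8.6414e-06, e^(−t/τ₂) = 0.11378.
C₂ = 4.11·[1 − (4.3143·8.6414e-06 − 23.143·0.11378)/(-18.829)] = 4.11·0.86015 = 3.5352 mg/L.

3.54 mg/L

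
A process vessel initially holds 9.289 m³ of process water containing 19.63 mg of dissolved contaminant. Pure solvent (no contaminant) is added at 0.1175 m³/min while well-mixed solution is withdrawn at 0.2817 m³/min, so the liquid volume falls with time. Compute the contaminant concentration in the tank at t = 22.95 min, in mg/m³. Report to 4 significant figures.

1.456 mg/m³

Total volume: dV/dt = Q_in − Q_out = -0.164200 m³/min, so V(t) = 9.289 − 0.164200 t and V(22.95) = 5.52061 m³.
Species balance (pure solvent in): dm/dt = −Q_out · m/V(t).
dm/m = −Q_out dt/(V₀ − 0.164200 t); integrating gives ln(m/m₀) = −(Q_out/(Q_in−Q_out)) ln(V/V₀).
m = m₀ (V₀/V)^(Q_out/(Q_in−Q_out)) = 19.63 × (9.289/5.52061)^(-1.71559) = 8.03948 mg.
C = m/V = 8.03948/5.52061 = 1.45627 mg/m³.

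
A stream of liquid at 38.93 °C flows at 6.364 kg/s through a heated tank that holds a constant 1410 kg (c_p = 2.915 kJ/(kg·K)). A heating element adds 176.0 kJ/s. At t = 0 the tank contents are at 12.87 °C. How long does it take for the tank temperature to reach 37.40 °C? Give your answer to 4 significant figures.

259.5 s

M c_p dT/dt = ṁ c_p (T_in − T) + Q̇.
τ = M/ṁ = 221.559 s; T_ss = T_in + Q̇/(ṁ c_p) = 48.4173 °C.
T(t) = T_ss + (T₀ − T_ss) e^(−t/τ). Set T = 37.40:
e^(−t/τ) = (37.40 − 48.4173)/(12.87 − 48.4173) = 0.309934
t = −221.559 · ln(0.309934) = 259.533 s.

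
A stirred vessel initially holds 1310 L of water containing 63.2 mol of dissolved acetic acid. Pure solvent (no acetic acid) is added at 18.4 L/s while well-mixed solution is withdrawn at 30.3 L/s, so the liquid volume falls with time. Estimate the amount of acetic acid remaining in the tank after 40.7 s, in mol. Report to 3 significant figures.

19.5 mol

Total volume: dV/dt = Q_in − Q_out = -11.900 L/s, so V(t) = 1310 − 11.900 t and V(40.7) = 825.67 L.
Species balance (pure solvent in): dm/dt = −Q_out · m/V(t).
dm/m = −Q_out dt/(V₀ − 11.900 t); integrating gives ln(m/m₀) = −(Q_out/(Q_in−Q_out)) ln(V/V₀).
m = m₀ (V₀/V)^(Q_out/(Q_in−Q_out)) = 63.2 × (1310/825.67)^(-2.5462) = 19.511 mol.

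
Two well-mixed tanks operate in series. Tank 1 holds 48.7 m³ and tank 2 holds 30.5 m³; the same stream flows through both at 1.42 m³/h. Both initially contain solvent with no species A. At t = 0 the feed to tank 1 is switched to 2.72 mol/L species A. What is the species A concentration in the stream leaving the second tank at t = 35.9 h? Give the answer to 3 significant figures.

1.02 mol/L

Species balance on tank i: dCᵢ/dt = (Cᵢ₋₁ − Cᵢ)/τᵢ with τᵢ = Vᵢ/Q.
τ₁ = 48.7/1.42 = 34.296 h; τ₂ = 30.5/1.42 = 21.479 h.
Tank 1: C₁ = C_in(1 − e^(−t/τ₁)). Tank 2 (τ₁ ≠ τ₂): C₂ = C_in[1 − (τ₁ e^(−t/τ₁) − τ₂ e^(−t/τ₂))/(τ₁ − τ₂)].
At t = 35.9: e^(−t/τ₁) = 0.35107, e^(−t/τ₂) = 0.18798.
C₂ = 2.72·[1 − (34.296·0.35107 − 21.479·0.18798)/(12.817)] = 2.72·0.37563 = 1.0217 mol/L.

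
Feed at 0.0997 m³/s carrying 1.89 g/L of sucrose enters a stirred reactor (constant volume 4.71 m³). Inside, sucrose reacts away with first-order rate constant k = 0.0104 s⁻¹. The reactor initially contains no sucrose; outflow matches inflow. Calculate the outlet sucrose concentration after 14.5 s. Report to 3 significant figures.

0.465 g/L

Accumulation = in − out − consumed: V dC/dt = Q C_in − Q C − k V C.
This is linear with rate a = Q/V + k = 0.031568 s⁻¹.
C_ss = Q C_in/(Q + kV) = 1.2673 g/L; C(t) = C_ss + (C₀ − C_ss) e^(−a t).
C(14.5) = 1.2673 + (-1.2673)·e^(−0.031568·14.5) = 1.2673 + (-1.2673)·0.63272 = 0.46547 g/L.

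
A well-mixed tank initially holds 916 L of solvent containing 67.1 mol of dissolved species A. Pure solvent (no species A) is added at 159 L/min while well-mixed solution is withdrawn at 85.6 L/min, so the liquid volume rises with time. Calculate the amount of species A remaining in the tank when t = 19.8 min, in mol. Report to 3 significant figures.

Let m(t) be the amount of species A. Volume: V(t) = V₀ + (Q_in − Q_out) t = 916 + 73.400 t; V(19.8) = 2369.3 L.
Solute balance: dm/dt = 0 − Q_out C = −Q_out m/V(t).
dm/m = −Q_out dt/(V₀ + 73.400 t); integrating gives ln(m/m₀) = −(Q_out/(Q_in−Q_out)) ln(V/V₀).
m = m₀ (V₀/V)^(Q_out/(Q_in−Q_out)) = 67.1 × (916/2369.3)^(1.1662) = 22.151 mol.

22.2 mol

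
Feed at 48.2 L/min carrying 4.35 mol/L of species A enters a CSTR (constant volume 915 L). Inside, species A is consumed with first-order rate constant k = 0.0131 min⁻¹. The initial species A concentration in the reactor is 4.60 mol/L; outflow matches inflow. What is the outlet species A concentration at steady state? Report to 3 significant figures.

V dC/dt = Q(C_in − C) − k V C.
Steady state (dC/dt = 0): C_ss = Q C_in/(Q + kV) = C_in/(1 + kV/Q).
C_ss = 48.2·4.35/(48.2 + 0.0131·915) = 209.67/60.187 = 3.4837 mol/L.

3.48 mol/L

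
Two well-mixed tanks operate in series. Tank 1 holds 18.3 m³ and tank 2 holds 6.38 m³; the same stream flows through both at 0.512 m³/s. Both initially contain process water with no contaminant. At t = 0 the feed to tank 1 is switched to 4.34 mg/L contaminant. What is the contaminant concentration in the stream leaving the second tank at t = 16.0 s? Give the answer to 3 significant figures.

Species balance on tank i: dCᵢ/dt = (Cᵢ₋₁ − Cᵢ)/τᵢ with τᵢ = Vᵢ/Q.
τ₁ = 18.3/0.512 = 35.742 s; τ₂ = 6.38/0.512 = 12.461 s.
Solving the cascade with C₁(0)=C₂(0)=0 gives C₂(t) = C_in[1 − (τ₁ e^(−t/τ₁) − τ₂ e^(−t/τ₂))/(τ₁ − τ₂)].
At t = 16.0: e^(−t/τ₁) = 0.63913, e^(−t/τ₂) = 0.27692.
C₂ = 4.34·[1 − (35.742·0.63913 − 12.461·0.27692)/(23.281)] = 4.34·0.16701 = 0.72481 mg/L.

0.725 mg/L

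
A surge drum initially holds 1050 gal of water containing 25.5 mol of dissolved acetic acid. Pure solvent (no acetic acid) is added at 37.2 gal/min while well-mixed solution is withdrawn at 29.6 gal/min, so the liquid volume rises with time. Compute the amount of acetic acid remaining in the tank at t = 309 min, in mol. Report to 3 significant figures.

Total volume: dV/dt = Q_in − Q_out = 7.6000 gal/min, so V(t) = 1050 + 7.6000 t and V(309) = 3398.4 gal.
No acetic acid enters, so dm/dt = −Q_out · (m/V).
dm/m = −Q_out dt/(V₀ + 7.6000 t); integrating gives ln(m/m₀) = −(Q_out/(Q_in−Q_out)) ln(V/V₀).
m = m₀ (V₀/V)^(Q_out/(Q_in−Q_out)) = 25.5 × (1050/3398.4)^(3.8947) = 0.26296 mol.

0.263 mol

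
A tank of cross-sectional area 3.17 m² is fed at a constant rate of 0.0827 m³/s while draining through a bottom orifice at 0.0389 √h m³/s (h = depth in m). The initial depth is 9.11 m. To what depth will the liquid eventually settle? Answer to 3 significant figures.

Level balance: A dh/dt = 0.0827 − 0.0389 √h. Setting dh/dt = 0:
Q_in = 0.0389 √h_ss ⇒ √h_ss = 0.0827/0.0389 = 2.1260.
h_ss = 2.1260² = 4.5197 m. (Since h₀ = 9.11 m > h_ss, the level will fall toward this value.)

4.52 m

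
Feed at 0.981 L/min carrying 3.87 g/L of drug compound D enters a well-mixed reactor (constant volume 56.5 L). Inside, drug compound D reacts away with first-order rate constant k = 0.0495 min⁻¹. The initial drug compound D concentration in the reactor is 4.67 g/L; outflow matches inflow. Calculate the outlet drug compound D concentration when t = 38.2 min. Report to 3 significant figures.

1.29 g/L

Species balance: V dC/dt = Q C_in − Q C − k V C.
This is linear with rate a = Q/V + k = 0.066863 min⁻¹.
C_ss = Q C_in/(Q + kV) = 1.0050 g/L; C(t) = C_ss + (C₀ − C_ss) e^(−a t).
C(38.2) = 1.0050 + (3.6650)·e^(−0.066863·38.2) = 1.0050 + (3.6650)·0.077758 = 1.2899 g/L.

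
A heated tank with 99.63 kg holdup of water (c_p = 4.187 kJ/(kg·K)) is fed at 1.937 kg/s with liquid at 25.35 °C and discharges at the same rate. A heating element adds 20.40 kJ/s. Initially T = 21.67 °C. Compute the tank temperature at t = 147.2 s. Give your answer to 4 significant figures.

27.51 °C

M c_p dT/dt = ṁ c_p (T_in − T) + Q̇.
Rearrange: dT/dt = (T_ss − T)/τ with τ = M/ṁ = 51.4352 s and T_ss = T_in + Q̇/(ṁ c_p) = 27.8653 °C.
This is linear first-order; T(t) = T_ss + (T₀ − T_ss) e^(−t/τ).
T(147.2) = 27.8653 + (-6.19535)·e^(−147.2/51.4352) = 27.8653 + (-6.19535)·0.0571627 = 27.5112 °C.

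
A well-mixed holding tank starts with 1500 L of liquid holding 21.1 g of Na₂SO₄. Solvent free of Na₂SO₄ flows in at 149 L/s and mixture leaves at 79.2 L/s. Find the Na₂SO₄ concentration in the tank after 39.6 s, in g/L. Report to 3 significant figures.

0.00151 g/L

Total volume: dV/dt = Q_in − Q_out = 69.800 L/s, so V(t) = 1500 + 69.800 t and V(39.6) = 4264.1 L.
Species balance (pure solvent in): dm/dt = −Q_out · m/V(t).
dm/m = −Q_out dt/(V₀ + 69.800 t); integrating gives ln(m/m₀) = −(Q_out/(Q_in−Q_out)) ln(V/V₀).
m = m₀ (V₀/V)^(Q_out/(Q_in−Q_out)) = 21.1 × (1500/4264.1)^(1.1347) = 6.4483 g.
C = m/V = 6.4483/4264.1 = 0.0015122 g/L.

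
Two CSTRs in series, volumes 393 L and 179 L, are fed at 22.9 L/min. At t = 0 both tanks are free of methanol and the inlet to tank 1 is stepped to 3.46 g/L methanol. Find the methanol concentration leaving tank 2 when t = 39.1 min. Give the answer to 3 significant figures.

Each tank obeys Vᵢ dCᵢ/dt = Q(Cᵢ₋₁ − Cᵢ), so τᵢ = Vᵢ/Q.
τ₁ = 393/22.9 = 17.162 min; τ₂ = 179/22.9 = 7.8166 min.
Tank 1: C₁ = C_in(1 − e^(−t/τ₁)). Tank 2 (τ₁ ≠ τ₂): C₂ = C_in[1 − (τ₁ e^(−t/τ₁) − τ₂ e^(−t/τ₂))/(τ₁ − τ₂)].
At t = 39.1: e^(−t/τ₁) = 0.10245, e^(−t/τ₂) = 0.0067233.
C₂ = 3.46·[1 − (17.162·0.10245 − 7.8166·0.0067233)/(9.3450)] = 3.46·0.81747 = 2.8285 g/L.

2.83 g/L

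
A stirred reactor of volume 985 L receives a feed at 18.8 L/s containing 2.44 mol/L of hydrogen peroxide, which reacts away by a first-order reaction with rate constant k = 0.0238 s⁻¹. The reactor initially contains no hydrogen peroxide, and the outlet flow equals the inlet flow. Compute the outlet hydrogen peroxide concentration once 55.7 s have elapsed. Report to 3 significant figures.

V dC/dt = Q(C_in − C) − k V C.
dC/dt = (Q/V) C_in − (Q/V + k) C; effective rate a = Q/V + k = 0.019086 + 0.0238 = 0.042886 s⁻¹.
C_ss = Q C_in/(Q + kV) = 1.0859 mol/L; C(t) = C_ss + (C₀ − C_ss) e^(−a t).
C(55.7) = 1.0859 + (-1.0859)·e^(−0.042886·55.7) = 1.0859 + (-1.0859)·0.091743 = 0.98628 mol/L.

0.986 mol/L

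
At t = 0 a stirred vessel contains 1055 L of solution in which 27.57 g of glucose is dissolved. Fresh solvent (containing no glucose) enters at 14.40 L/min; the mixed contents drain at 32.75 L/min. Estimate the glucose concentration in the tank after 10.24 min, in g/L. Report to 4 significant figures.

0.02240 g/L

Let m(t) be the amount of glucose. Volume: V(t) = V₀ + (Q_in − Q_out) t = 1055 − 18.3500 t; V(10.24) = 867.096 L.
No glucose enters, so dm/dt = −Q_out · (m/V).
Separate: dm/m = −Q_out dt/V(t) ⇒ ln(m/m₀) = −(Q_out/(Q_in−Q_out)) ln(V/V₀).
m = m₀ (V₀/V)^(Q_out/(Q_in−Q_out)) = 27.57 × (1055/867.096)^(-1.78474) = 19.4269 g.
C = m/V = 19.4269/867.096 = 0.0224045 g/L.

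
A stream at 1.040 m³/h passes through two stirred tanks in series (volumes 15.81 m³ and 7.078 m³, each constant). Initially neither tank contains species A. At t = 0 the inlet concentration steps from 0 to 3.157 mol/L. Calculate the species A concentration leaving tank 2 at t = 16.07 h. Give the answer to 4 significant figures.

1.412 mol/L

Each tank obeys Vᵢ dCᵢ/dt = Q(Cᵢ₋₁ − Cᵢ), so τᵢ = Vᵢ/Q.
τ₁ = 15.81/1.040 = 15.2019 h; τ₂ = 7.078/1.040 = 6.80577 h.
Solving the cascade with C₁(0)=C₂(0)=0 gives C₂(t) = C_in[1 − (τ₁ e^(−t/τ₁) − τ₂ e^(−t/τ₂))/(τ₁ − τ₂)].
At t = 16.07: e^(−t/τ₁) = 0.347461, e^(−t/τ₂) = 0.0943040.
C₂ = 3.157·[1 − (15.2019·0.347461 − 6.80577·0.0943040)/(8.39615)] = 3.157·0.447335 = 1.41224 mol/L.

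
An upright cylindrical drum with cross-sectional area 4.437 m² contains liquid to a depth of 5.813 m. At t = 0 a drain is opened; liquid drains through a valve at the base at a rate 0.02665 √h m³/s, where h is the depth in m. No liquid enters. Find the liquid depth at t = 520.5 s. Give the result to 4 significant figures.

A dh/dt = −Q_out = −0.02665 √h.
Separate and integrate: 2(√h − √h₀) = −(0.02665/A) t.
√h = √5.813 − 0.02665·520.5/(2·4.437) = 2.41102 − 1.56314 = 0.847874.
h = 0.847874² = 0.718890 m.

0.7189 m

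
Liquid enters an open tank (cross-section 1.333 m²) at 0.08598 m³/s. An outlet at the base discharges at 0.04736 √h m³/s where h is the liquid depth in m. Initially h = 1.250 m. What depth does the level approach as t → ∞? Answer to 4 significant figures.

3.296 m

A dh/dt = Q_in − 0.04736 √h. Steady state requires inflow = outflow:
Q_in = 0.04736 √h_ss ⇒ √h_ss = 0.08598/0.04736 = 1.81546.
h_ss = 1.81546² = 3.29588 m. (Since h₀ = 1.250 m < h_ss, the level will rise toward this value.)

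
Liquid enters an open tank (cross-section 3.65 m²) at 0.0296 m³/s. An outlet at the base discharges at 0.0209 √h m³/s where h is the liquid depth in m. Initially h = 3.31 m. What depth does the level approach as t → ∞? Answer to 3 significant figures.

2.01 m

Level balance: A dh/dt = 0.0296 − 0.0209 √h. Setting dh/dt = 0:
Q_in = 0.0209 √h_ss ⇒ √h_ss = 0.0296/0.0209 = 1.4163.
h_ss = 1.4163² = 2.0058 m. (Since h₀ = 3.31 m > h_ss, the level will fall toward this value.)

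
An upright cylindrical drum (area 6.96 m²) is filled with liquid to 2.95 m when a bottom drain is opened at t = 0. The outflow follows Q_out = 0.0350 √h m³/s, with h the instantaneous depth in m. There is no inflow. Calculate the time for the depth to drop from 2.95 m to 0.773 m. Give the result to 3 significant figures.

333 s

A dh/dt = −Q_out = −0.0350 √h.
Separate and integrate: 2(√h − √h₀) = −(0.0350/A) t.
t = 2A(√h₀ − √h)/0.0350 = 2·6.96·(√2.95 − √0.773)/0.0350
  = 13.920 × (1.7176 − 0.87920) / 0.0350 = 333.42 s.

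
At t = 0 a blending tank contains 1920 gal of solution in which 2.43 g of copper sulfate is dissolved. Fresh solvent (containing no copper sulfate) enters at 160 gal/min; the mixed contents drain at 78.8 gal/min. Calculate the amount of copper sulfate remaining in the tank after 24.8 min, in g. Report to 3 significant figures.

Let m(t) be the amount of copper sulfate. Volume: V(t) = V₀ + (Q_in − Q_out) t = 1920 + 81.200 t; V(24.8) = 3933.8 gal.
No copper sulfate enters, so dm/dt = −Q_out · (m/V).
Separate: dm/m = −Q_out dt/V(t) ⇒ ln(m/m₀) = −(Q_out/(Q_in−Q_out)) ln(V/V₀).
m = m₀ (V₀/V)^(Q_out/(Q_in−Q_out)) = 2.43 × (1920/3933.8)^(0.97044) = 1.2115 g.

1.21 g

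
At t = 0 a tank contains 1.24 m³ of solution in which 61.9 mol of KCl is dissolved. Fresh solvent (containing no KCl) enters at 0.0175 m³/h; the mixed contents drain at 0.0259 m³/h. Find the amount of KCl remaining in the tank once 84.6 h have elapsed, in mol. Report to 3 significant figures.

Total volume: dV/dt = Q_in − Q_out = -0.0084000 m³/h, so V(t) = 1.24 − 0.0084000 t and V(84.6) = 0.52936 m³.
No KCl enters, so dm/dt = −Q_out · (m/V).
Separate: dm/m = −Q_out dt/V(t) ⇒ ln(m/m₀) = −(Q_out/(Q_in−Q_out)) ln(V/V₀).
m = m₀ (V₀/V)^(Q_out/(Q_in−Q_out)) = 61.9 × (1.24/0.52936)^(-3.0833) = 4.4861 mol.

4.49 mol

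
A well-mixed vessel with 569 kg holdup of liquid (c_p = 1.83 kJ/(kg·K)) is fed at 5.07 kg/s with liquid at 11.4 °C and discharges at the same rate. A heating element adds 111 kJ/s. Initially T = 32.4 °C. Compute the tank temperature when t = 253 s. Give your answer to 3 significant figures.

Energy balance: M c_p dT/dt = ṁ c_p (T_in − T) + 111.
Rearrange: dT/dt = (T_ss − T)/τ with τ = M/ṁ = 112.23 s and T_ss = T_in + Q̇/(ṁ c_p) = 23.364 °C.
Solution: T(t) = T_ss + (T₀ − T_ss) e^(−t/τ).
T(253) = 23.364 + (9.0363)·e^(−253/112.23) = 23.364 + (9.0363)·0.10494 = 24.312 °C.

24.3 °C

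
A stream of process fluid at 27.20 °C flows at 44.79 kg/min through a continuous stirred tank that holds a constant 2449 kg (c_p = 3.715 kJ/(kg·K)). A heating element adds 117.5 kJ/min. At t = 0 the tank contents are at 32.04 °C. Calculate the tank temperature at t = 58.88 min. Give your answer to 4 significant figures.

M c_p dT/dt = ṁ c_p (T_in − T) + Q̇.
τ = M/ṁ = 54.6774 min; T_ss = T_in + Q̇/(ṁ c_p) = 27.20 + 117.5/(44.79·3.715) = 27.9062 °C.
Solution: T(t) = T_ss + (T₀ − T_ss) e^(−t/τ).
T(58.88) = 27.9062 + (4.13385)·e^(−58.88/54.6774) = 27.9062 + (4.13385)·0.340663 = 29.3144 °C.

29.31 °C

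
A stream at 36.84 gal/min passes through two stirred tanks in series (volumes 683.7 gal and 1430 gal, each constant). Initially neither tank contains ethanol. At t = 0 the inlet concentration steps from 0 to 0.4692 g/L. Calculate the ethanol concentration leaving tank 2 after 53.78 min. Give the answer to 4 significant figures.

Each tank obeys Vᵢ dCᵢ/dt = Q(Cᵢ₋₁ − Cᵢ), so τᵢ = Vᵢ/Q.
τ₁ = 683.7/36.84 = 18.5586 min; τ₂ = 1430/36.84 = 38.8165 min.
Solving the cascade with C₁(0)=C₂(0)=0 gives C₂(t) = C_in[1 − (τ₁ e^(−t/τ₁) − τ₂ e^(−t/τ₂))/(τ₁ − τ₂)].
At t = 53.78: e^(−t/τ₁) = 0.0551420, e^(−t/τ₂) = 0.250200.
C₂ = 0.4692·[1 − (18.5586·0.0551420 − 38.8165·0.250200)/(-20.2579)] = 0.4692·0.571103 = 0.267961 g/L.

0.2680 g/L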